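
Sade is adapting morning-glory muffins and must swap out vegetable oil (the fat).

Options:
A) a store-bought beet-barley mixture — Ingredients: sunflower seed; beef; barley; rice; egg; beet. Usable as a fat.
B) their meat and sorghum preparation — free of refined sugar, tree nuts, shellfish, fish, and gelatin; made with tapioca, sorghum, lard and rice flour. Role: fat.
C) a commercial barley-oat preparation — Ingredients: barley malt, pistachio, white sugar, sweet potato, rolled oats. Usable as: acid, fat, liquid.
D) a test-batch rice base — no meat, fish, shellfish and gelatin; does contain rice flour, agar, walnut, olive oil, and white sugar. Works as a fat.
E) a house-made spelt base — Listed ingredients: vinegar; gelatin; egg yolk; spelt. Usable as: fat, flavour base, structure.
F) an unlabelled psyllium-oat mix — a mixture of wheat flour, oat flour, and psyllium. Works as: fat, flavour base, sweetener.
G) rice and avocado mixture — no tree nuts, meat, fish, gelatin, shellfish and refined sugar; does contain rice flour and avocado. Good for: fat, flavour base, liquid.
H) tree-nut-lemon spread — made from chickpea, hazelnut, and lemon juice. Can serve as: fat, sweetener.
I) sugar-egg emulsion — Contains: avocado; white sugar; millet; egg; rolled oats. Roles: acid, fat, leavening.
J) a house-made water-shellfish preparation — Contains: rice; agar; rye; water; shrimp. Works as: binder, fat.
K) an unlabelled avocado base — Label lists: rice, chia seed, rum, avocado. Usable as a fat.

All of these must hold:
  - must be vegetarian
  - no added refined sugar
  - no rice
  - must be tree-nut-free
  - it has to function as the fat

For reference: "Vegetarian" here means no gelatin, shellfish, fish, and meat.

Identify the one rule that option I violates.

usable as a fat: satisfied
vegetarian: satisfied
rice-free: satisfied
tree-nut-free: satisfied
no-added-sugar: has white sugar — fails

no-added-sugar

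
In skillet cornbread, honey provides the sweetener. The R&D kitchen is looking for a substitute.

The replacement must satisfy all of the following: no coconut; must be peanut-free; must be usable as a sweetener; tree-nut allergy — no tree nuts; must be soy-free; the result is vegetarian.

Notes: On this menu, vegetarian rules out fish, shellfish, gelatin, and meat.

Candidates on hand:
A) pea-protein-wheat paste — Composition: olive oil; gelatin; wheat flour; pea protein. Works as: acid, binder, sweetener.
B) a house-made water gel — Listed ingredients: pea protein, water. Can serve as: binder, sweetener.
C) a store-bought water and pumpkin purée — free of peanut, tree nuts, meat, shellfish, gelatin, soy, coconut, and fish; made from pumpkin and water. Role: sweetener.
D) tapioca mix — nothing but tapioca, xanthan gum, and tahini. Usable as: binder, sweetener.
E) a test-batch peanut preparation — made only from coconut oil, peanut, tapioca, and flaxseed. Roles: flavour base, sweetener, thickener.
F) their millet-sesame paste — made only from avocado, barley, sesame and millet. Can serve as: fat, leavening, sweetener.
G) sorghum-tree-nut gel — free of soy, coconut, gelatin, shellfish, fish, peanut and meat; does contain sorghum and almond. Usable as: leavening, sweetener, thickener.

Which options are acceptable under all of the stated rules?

A: has gelatin, so not vegetarian — reject
B: only pea protein and water; none excluded — OK
C: works as a sweetener, no coconut, vegetarian — valid
D: nothing on the exclusion list — keep
E: has peanut, so not peanut-free; has coconut oil, so not coconut-free — out
F: nothing on the exclusion list — keep
G: has almond, so not tree-nut-free — no

B, C, D, F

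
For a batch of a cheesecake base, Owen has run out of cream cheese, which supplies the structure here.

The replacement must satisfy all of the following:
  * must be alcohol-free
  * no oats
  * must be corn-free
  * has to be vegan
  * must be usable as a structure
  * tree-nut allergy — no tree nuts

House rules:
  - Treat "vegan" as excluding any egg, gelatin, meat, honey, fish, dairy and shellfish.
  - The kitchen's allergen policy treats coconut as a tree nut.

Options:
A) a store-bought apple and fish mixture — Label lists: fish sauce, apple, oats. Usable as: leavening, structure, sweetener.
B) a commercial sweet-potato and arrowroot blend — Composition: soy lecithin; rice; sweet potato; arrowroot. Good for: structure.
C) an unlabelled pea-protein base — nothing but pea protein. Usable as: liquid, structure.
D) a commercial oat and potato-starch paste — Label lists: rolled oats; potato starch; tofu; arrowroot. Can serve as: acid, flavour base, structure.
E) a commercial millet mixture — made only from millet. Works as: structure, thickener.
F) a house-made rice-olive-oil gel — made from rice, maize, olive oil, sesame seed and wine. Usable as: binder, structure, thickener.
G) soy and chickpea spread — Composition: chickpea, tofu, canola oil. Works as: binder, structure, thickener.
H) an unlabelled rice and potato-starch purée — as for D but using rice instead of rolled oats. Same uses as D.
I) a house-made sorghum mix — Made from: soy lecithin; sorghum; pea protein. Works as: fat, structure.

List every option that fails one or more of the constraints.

A, D, F

A: has fish sauce, so not vegan; has oats, so not oat-free — reject
B: rice and soy lecithin etc. — none of it excluded — valid
C: works as a structure, no corn, tree-nut-free — OK
D: has rolled oats, so not oat-free — no
E: only millet; none excluded — keep
F: has wine, so not alcohol-free; has maize, so not corn-free — no
G: works as a structure, vegan, no oats — valid
H: vegan, no corn — OK
I: all constraints satisfied — keep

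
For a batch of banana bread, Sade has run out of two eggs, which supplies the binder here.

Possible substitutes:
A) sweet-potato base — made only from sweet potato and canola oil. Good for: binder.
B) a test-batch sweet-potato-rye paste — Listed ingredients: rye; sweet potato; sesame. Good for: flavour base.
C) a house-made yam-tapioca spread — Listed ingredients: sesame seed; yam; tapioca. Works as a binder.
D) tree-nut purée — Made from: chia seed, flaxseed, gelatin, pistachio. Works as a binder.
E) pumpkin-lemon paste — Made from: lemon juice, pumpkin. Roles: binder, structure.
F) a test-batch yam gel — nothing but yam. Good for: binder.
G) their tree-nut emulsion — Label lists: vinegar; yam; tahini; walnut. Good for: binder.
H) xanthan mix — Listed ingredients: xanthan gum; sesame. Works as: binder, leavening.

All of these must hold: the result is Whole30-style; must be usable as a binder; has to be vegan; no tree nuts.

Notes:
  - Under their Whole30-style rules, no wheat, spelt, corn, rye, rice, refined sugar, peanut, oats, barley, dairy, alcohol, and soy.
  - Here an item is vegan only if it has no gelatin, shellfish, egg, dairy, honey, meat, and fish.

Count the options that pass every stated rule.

A: works as a binder, Whole30-style, no tree nuts — OK
B: not usable as a binder; has rye, so not Whole30-style — no
C: only sesame seed, yam and tapioca; none excluded — keep
D: has gelatin, so not vegan; has pistachio, so not tree-nut-free — reject
E: works as a binder, no tree nuts, Whole30-style — valid
F: works as a binder, no tree nuts, Whole30-style — keep
G: has walnut, so not tree-nut-free — no
H: only sesame and xanthan gum; none excluded — keep

5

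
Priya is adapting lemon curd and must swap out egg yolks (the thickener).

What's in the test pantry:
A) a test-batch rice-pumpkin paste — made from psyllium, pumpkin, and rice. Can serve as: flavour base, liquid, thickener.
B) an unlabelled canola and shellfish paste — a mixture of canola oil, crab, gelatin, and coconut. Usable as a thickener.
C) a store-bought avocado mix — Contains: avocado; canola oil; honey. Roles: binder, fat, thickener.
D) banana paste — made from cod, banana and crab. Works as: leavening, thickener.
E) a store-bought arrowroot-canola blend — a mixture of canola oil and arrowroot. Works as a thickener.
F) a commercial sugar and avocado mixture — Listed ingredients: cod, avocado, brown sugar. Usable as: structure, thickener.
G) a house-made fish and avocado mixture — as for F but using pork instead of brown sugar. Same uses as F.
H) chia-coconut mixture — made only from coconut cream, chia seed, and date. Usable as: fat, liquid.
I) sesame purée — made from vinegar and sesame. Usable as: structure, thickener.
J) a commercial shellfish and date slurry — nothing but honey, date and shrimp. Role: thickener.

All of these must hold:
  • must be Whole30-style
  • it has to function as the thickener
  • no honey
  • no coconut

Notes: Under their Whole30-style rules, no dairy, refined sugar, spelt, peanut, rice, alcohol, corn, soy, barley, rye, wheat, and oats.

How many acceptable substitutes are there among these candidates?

4

A: has rice, so not Whole30-style — reject
B: has coconut, so not coconut-free — no
C: has honey, so not honey-free — no
D: only cod, crab and banana; none excluded — valid
E: nothing on the exclusion list — keep
F: has brown sugar, so not Whole30-style — reject
G: every rule checks out — valid
H: not usable as a thickener; has coconut cream, so not coconut-free — reject
I: only sesame and vinegar; none excluded — valid
J: has honey, so not honey-free — out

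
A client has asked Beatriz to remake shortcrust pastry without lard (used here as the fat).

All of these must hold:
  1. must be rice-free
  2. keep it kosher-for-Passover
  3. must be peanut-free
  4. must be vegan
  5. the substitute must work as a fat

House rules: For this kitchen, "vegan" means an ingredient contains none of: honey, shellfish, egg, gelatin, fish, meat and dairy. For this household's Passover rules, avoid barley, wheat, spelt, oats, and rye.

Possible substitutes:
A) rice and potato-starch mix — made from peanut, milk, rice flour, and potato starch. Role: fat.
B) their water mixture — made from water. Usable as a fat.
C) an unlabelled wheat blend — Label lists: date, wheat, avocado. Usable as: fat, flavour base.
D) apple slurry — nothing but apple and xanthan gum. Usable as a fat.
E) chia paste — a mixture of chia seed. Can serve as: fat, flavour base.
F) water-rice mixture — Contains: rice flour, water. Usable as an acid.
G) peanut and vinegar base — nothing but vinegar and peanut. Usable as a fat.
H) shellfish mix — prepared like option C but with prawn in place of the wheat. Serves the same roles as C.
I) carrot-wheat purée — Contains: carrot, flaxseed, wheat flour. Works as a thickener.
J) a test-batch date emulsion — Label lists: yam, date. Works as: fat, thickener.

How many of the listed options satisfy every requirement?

A: has milk, so not vegan; has rice flour, so not rice-free (and 1 more) — no
B: works as a fat, no rice, vegan — valid
C: has wheat, so not kosher-for-Passover — reject
D: every rule checks out — keep
E: only chia seed; none excluded — keep
F: not usable as a fat; has rice flour, so not rice-free — no
G: has peanut, so not peanut-free — no
H: has prawn, so not vegan — out
I: not usable as a fat; has wheat flour, so not kosher-for-Passover — reject
J: all constraints satisfied — keep

4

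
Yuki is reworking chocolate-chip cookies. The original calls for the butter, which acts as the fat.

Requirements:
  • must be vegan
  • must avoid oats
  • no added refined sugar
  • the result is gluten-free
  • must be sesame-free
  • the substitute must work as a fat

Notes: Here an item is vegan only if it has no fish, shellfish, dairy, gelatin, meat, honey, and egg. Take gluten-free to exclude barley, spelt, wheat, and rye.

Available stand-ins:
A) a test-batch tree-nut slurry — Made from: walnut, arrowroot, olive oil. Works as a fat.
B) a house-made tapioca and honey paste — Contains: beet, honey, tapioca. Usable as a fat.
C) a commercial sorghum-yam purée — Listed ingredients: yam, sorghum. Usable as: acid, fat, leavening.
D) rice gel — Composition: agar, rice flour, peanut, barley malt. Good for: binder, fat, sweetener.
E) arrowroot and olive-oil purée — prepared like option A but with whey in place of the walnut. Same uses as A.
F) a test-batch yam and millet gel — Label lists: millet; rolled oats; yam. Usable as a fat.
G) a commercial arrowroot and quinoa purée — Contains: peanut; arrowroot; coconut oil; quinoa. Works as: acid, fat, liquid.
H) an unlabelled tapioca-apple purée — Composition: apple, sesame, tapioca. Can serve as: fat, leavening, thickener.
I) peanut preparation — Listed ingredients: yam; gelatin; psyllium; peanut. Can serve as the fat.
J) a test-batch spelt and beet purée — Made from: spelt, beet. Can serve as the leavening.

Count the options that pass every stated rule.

A: works as a fat, vegan, no refined sugar — OK
B: has honey, so not vegan — no
C: every rule checks out — OK
D: has barley malt, so not gluten-free — reject
E: has whey, so not vegan — no
F: has rolled oats, so not oat-free — out
G: no oats, gluten-free — keep
H: has sesame, so not sesame-free — out
I: has gelatin, so not vegan — no
J: not usable as a fat; has spelt, so not gluten-free — no

3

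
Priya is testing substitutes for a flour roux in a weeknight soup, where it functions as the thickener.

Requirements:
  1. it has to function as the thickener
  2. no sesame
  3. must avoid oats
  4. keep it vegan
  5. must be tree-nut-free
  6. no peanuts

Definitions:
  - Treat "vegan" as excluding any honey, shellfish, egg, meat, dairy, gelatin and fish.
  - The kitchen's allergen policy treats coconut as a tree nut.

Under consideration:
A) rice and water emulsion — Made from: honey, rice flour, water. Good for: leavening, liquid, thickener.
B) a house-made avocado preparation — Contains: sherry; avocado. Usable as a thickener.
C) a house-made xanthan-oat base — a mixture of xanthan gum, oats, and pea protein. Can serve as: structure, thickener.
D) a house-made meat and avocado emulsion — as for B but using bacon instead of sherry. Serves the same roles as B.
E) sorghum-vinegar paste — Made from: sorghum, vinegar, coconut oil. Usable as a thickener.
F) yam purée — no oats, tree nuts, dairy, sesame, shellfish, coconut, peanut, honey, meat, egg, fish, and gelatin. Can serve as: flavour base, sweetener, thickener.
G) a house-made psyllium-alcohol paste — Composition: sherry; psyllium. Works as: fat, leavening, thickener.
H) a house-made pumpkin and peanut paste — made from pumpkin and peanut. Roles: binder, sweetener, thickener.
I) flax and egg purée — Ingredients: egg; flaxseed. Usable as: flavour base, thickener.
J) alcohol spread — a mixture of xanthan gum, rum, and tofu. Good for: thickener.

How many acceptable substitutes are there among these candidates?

4

A: has honey, so not vegan — out
B: works as a thickener, no sesame, tree-nut-free — valid
C: has oats, so not oat-free — out
D: has bacon, so not vegan — out
E: has coconut oil, so not tree-nut-free — no
F: nothing on the exclusion list — OK
G: only sherry and psyllium; none excluded — keep
H: has peanut, so not peanut-free — reject
I: has egg, so not vegan — no
J: works as a thickener, tree-nut-free, vegan — OK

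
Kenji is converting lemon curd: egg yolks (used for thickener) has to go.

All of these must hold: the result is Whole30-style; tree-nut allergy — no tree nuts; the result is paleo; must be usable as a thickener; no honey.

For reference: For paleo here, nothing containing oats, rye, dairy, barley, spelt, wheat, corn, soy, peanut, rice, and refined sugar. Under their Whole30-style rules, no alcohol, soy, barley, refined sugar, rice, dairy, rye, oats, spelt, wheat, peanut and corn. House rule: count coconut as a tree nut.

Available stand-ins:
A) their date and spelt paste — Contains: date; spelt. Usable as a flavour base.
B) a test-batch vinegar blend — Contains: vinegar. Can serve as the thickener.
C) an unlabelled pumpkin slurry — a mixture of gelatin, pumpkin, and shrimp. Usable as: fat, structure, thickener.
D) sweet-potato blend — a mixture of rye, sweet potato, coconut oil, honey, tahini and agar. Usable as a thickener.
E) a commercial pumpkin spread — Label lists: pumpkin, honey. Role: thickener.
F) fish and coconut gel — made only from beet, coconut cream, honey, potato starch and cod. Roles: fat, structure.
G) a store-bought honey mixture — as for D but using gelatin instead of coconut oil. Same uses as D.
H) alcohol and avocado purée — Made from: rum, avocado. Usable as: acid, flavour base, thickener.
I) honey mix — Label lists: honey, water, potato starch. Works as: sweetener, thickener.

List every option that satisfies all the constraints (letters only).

B, C

A: not usable as a thickener; has spelt, so not paleo (and 1 more) — reject
B: all constraints satisfied — OK
C: only gelatin, shrimp, and pumpkin; none excluded — OK
D: has rye, so not paleo; has rye, so not Whole30-style (and 2 more) — reject
E: has honey, so not honey-free — out
F: not usable as a thickener; has honey, so not honey-free (and 1 more) — no
G: has rye, so not paleo; has rye, so not Whole30-style (and 1 more) — no
H: has rum, so not Whole30-style — reject
I: has honey, so not honey-free — out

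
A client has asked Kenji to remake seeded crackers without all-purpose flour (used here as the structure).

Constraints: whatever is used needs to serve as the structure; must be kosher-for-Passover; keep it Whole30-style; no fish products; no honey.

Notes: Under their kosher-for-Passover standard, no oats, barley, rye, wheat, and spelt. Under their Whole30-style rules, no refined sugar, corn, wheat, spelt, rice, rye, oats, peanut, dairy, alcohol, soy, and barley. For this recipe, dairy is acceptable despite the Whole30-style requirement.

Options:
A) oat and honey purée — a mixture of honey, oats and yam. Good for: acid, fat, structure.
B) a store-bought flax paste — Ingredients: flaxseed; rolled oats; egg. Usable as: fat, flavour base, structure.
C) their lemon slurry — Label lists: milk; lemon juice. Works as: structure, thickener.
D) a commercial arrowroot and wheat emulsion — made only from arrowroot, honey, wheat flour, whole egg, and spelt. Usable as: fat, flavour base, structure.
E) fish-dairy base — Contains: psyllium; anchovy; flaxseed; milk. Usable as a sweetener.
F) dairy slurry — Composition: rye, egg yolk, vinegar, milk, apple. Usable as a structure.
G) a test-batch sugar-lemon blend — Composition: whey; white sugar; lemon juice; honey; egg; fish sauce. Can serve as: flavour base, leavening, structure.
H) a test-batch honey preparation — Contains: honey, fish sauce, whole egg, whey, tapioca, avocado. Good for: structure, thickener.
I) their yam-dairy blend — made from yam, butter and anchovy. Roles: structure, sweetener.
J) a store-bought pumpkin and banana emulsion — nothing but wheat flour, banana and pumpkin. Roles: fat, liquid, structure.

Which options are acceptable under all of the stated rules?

C

A: has oats, so not kosher-for-Passover; has oats, so not Whole30-style (and 1 more) — out
B: has rolled oats, so not kosher-for-Passover; has rolled oats, so not Whole30-style — out
C: dairy is permitted under the Whole30-style carve-out; nothing else excluded — keep
D: has spelt, so not kosher-for-Passover; has spelt, so not Whole30-style (and 1 more) — reject
E: not usable as a structure; has anchovy, so not fish-free — reject
F: has rye, so not kosher-for-Passover; has rye, so not Whole30-style — reject
G: has white sugar, so not Whole30-style; has honey, so not honey-free (and 1 more) — reject
H: has honey, so not honey-free; has fish sauce, so not fish-free — no
I: has anchovy, so not fish-free — no
J: has wheat flour, so not kosher-for-Passover; has wheat flour, so not Whole30-style — no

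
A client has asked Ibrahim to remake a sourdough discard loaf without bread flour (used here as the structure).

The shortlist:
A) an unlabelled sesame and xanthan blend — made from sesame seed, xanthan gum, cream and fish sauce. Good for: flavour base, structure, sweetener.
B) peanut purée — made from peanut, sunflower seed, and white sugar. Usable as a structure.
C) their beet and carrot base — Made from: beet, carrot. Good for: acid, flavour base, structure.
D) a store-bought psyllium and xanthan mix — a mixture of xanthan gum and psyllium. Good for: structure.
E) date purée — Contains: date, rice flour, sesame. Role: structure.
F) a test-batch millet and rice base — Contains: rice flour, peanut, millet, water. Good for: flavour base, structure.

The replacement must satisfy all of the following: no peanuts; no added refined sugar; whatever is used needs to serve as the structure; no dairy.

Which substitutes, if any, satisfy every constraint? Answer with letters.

C, D, E

A: has cream, so not dairy-free — reject
B: has white sugar, so not no-added-sugar; has peanut, so not peanut-free — reject
C: nothing on the exclusion list — keep
D: only psyllium and xanthan gum; none excluded — OK
E: all constraints satisfied — keep
F: has peanut, so not peanut-free — reject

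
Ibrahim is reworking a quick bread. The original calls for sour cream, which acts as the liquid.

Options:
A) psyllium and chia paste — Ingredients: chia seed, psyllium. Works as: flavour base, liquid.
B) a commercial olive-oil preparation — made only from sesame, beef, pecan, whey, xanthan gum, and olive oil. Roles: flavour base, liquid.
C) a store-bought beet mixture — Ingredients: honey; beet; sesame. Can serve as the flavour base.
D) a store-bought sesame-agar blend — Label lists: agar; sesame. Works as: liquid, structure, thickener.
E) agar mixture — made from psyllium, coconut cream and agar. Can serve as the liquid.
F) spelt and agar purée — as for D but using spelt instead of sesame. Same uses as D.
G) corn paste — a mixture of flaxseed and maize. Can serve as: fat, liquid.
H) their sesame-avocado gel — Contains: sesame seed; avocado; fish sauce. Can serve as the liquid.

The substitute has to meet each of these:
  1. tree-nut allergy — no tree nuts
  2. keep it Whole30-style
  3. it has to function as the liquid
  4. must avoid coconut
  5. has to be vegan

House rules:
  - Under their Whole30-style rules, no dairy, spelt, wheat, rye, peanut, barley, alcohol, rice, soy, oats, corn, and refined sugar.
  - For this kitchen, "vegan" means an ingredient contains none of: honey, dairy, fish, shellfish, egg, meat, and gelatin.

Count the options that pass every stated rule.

2

A: only psyllium and chia seed; none excluded — valid
B: has whey, so not Whole30-style; has whey, so not vegan (and 1 more) — reject
C: not usable as a liquid; has honey, so not vegan — out
D: only sesame and agar; none excluded — OK
E: has coconut cream, so not coconut-free — out
F: has spelt, so not Whole30-style — reject
G: has maize, so not Whole30-style — out
H: has fish sauce, so not vegan — reject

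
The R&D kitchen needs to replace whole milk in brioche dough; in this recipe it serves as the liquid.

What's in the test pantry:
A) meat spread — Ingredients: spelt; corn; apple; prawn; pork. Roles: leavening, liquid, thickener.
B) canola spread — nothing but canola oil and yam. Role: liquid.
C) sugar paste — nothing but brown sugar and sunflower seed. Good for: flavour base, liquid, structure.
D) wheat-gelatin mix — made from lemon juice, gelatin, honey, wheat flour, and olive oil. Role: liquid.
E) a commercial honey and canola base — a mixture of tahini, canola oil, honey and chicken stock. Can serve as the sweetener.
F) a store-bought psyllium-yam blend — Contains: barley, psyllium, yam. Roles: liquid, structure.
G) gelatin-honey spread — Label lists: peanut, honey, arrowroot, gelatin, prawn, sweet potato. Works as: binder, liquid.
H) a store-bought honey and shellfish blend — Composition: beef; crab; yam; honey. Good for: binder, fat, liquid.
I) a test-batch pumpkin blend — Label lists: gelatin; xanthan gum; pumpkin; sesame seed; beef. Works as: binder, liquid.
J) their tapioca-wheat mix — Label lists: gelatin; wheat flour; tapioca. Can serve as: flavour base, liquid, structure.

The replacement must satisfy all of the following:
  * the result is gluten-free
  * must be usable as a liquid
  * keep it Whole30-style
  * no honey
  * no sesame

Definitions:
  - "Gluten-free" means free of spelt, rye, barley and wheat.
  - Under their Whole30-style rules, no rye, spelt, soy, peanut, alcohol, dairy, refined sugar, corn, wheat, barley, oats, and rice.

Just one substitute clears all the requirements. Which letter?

B

A: has spelt, so not gluten-free; has corn, so not Whole30-style — reject
B: no sesame, no honey — OK
C: has brown sugar, so not Whole30-style — out
D: has wheat flour, so not gluten-free; has wheat flour, so not Whole30-style (and 1 more) — out
E: not usable as a liquid; has honey, so not honey-free (and 1 more) — reject
F: has barley, so not gluten-free; has barley, so not Whole30-style — reject
G: has peanut, so not Whole30-style; has honey, so not honey-free — out
H: has honey, so not honey-free — out
I: has sesame seed, so not sesame-free — no
J: has wheat flour, so not gluten-free; has wheat flour, so not Whole30-style — out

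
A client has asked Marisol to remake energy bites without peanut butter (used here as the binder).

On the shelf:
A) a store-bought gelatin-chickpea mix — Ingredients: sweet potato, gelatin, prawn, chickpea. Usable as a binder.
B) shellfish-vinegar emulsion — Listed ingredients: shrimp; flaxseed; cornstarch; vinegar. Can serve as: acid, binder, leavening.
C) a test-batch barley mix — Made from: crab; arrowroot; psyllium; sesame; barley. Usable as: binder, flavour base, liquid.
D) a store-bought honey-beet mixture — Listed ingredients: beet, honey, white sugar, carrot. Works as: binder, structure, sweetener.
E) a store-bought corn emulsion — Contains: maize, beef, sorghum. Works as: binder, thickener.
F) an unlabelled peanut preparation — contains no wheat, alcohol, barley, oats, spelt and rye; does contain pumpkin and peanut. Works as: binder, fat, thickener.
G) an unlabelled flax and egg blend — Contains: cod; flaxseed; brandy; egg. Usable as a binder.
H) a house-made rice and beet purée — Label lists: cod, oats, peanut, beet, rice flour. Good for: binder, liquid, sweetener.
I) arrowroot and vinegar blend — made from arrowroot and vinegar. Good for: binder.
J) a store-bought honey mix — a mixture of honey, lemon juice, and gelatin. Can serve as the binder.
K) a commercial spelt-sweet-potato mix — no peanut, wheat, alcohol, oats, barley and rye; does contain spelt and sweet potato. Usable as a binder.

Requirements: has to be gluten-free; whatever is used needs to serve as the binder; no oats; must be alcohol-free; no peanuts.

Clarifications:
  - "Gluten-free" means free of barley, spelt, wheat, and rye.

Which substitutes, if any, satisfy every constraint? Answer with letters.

A, B, D, E, I, J

A: gelatin and prawn etc. — none of it excluded — valid
B: no oats, no peanut — OK
C: has barley, so not gluten-free — reject
D: every rule checks out — valid
E: gluten-free, no peanut — keep
F: has peanut, so not peanut-free — reject
G: has brandy, so not alcohol-free — reject
H: has peanut, so not peanut-free; has oats, so not oat-free — out
I: only vinegar and arrowroot; none excluded — OK
J: gluten-free, no peanut — keep
K: has spelt, so not gluten-free — reject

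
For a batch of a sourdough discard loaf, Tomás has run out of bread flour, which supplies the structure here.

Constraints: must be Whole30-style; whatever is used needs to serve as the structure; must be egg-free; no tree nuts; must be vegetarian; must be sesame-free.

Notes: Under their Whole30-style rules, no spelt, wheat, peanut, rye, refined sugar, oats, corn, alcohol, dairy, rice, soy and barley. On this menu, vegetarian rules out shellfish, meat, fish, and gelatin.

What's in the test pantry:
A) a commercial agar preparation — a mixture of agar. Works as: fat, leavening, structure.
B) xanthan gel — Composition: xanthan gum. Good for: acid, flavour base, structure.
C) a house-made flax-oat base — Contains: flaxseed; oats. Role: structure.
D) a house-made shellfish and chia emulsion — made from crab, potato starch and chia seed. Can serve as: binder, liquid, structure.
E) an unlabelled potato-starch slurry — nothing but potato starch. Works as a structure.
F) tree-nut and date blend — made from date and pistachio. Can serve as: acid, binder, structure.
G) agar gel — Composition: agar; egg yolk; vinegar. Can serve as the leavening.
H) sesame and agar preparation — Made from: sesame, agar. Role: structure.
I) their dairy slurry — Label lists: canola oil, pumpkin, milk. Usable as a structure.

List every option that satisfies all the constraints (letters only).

A, B, E

A: only agar; none excluded — keep
B: every rule checks out — OK
C: has oats, so not Whole30-style — no
D: has crab, so not vegetarian — out
E: every rule checks out — valid
F: has pistachio, so not tree-nut-free — no
G: not usable as a structure; has egg yolk, so not egg-free — reject
H: has sesame, so not sesame-free — out
I: has milk, so not Whole30-style — out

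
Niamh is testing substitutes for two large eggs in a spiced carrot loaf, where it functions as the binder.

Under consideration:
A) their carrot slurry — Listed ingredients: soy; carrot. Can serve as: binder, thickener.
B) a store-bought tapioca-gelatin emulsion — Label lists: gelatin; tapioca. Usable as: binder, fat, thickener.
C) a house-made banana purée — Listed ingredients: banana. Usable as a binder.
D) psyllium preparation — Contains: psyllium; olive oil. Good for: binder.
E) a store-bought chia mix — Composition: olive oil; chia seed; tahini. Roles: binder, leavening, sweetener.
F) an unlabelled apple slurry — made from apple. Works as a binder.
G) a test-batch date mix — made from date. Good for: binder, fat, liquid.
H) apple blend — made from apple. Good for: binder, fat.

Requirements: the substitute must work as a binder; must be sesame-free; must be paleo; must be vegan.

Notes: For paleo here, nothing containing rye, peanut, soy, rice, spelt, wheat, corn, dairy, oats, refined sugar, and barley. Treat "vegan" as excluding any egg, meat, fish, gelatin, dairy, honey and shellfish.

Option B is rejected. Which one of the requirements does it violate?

usable as a binder: satisfied
paleo: satisfied
vegan: has gelatin — fails
sesame-free: satisfied

vegan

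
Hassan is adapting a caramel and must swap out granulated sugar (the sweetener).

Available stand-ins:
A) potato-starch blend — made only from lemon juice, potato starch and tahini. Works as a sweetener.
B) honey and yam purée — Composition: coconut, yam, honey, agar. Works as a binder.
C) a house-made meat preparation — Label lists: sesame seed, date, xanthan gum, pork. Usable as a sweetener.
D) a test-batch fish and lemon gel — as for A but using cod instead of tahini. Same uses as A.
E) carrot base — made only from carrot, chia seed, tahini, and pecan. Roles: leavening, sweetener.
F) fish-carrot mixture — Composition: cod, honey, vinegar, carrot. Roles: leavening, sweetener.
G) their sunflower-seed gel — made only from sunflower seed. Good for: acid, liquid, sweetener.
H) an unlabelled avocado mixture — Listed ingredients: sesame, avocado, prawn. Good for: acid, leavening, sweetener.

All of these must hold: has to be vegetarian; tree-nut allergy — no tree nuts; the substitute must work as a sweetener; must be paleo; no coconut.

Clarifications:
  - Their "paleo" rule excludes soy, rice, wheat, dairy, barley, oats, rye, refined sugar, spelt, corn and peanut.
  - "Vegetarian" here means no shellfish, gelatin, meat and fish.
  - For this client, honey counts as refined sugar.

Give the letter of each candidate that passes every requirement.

A, G

A: no tree nuts, paleo — valid
B: not usable as a sweetener; has honey, so not paleo (and 1 more) — reject
C: has pork, so not vegetarian — out
D: has cod, so not vegetarian — no
E: has pecan, so not tree-nut-free — out
F: has honey, so not paleo; has cod, so not vegetarian — no
G: only sunflower seed; none excluded — OK
H: has prawn, so not vegetarian — out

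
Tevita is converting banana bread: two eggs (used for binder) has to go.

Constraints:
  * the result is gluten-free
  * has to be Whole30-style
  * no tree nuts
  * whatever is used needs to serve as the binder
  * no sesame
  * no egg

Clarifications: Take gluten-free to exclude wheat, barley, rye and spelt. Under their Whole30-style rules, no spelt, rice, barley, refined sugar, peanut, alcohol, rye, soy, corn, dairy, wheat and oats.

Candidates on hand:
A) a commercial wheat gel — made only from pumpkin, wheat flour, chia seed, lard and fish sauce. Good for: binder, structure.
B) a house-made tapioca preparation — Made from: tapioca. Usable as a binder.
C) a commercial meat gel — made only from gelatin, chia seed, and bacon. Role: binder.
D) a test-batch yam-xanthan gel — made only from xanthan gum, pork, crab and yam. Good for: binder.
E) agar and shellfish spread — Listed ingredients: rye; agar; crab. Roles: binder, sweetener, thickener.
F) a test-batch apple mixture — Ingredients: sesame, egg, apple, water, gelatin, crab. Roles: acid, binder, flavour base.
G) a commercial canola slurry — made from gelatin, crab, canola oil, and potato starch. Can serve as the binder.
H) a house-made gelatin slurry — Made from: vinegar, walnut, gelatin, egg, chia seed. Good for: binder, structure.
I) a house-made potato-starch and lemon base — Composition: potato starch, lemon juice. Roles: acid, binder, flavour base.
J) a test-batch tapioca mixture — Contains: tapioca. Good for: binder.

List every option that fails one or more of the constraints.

A, E, F, H

A: has wheat flour, so not gluten-free; has wheat flour, so not Whole30-style — no
B: all constraints satisfied — OK
C: only gelatin, bacon, and chia seed; none excluded — OK
D: pork and crab etc. — none of it excluded — valid
E: has rye, so not gluten-free; has rye, so not Whole30-style — out
F: has sesame, so not sesame-free; has egg, so not egg-free — no
G: works as a binder, no egg, no sesame — valid
H: has egg, so not egg-free; has walnut, so not tree-nut-free — out
I: no egg, gluten-free — keep
J: only tapioca; none excluded — OK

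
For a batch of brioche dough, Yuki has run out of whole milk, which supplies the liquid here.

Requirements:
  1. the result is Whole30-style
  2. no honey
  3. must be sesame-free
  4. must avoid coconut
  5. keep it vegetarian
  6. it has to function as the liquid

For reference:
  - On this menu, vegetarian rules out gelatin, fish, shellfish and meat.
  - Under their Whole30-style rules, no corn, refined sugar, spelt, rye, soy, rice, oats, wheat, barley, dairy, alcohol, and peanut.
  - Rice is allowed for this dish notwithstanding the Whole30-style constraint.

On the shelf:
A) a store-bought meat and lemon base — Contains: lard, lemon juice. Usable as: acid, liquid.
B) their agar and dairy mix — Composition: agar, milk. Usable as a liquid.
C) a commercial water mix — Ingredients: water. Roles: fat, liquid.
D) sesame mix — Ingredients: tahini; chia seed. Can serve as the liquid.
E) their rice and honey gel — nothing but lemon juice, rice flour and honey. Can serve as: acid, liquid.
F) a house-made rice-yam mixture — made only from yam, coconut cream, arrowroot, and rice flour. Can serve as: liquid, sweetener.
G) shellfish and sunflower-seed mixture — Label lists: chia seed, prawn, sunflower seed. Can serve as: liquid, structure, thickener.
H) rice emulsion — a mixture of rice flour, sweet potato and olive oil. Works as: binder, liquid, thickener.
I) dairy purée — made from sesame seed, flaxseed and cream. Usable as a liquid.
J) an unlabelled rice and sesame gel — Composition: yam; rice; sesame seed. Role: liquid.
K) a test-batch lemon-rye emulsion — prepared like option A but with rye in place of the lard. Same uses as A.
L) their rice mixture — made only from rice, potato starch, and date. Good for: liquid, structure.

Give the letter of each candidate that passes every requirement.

C, H, L

A: has lard, so not vegetarian — reject
B: has milk, so not Whole30-style — reject
C: no honey, no coconut — OK
D: has tahini, so not sesame-free — no
E: has honey, so not honey-free — reject
F: has coconut cream, so not coconut-free — reject
G: has prawn, so not vegetarian — out
H: rice is permitted under the Whole30-style carve-out; nothing else excluded — keep
I: has cream, so not Whole30-style; has sesame seed, so not sesame-free — reject
J: has sesame seed, so not sesame-free — out
K: has rye, so not Whole30-style — reject
L: rice is permitted under the Whole30-style carve-out; nothing else excluded — OK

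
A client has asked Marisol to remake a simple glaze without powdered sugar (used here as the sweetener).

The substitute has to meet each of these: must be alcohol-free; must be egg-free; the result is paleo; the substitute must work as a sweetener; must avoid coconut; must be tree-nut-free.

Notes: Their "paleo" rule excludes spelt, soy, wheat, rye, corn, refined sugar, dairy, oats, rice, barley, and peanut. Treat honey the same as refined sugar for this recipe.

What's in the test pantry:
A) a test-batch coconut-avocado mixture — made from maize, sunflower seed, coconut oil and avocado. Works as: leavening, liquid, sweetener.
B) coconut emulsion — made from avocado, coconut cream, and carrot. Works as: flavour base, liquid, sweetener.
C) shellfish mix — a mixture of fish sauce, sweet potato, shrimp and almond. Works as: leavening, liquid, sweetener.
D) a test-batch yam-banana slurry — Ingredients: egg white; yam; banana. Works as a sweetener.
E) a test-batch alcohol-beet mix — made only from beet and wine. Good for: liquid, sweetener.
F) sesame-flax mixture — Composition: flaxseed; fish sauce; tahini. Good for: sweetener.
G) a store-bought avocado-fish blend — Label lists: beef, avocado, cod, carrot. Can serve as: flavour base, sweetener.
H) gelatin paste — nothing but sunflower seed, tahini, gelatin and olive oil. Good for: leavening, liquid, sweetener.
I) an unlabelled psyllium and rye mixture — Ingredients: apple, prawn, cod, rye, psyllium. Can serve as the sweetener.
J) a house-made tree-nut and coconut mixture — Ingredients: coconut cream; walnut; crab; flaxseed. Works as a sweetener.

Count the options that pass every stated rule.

3

A: has maize, so not paleo; has coconut oil, so not coconut-free — out
B: has coconut cream, so not coconut-free — reject
C: has almond, so not tree-nut-free — no
D: has egg white, so not egg-free — no
E: has wine, so not alcohol-free — out
F: only fish sauce, tahini and flaxseed; none excluded — keep
G: nothing on the exclusion list — keep
H: gelatin and tahini etc. — none of it excluded — keep
I: has rye, so not paleo — reject
J: has coconut cream, so not coconut-free; has walnut, so not tree-nut-free — out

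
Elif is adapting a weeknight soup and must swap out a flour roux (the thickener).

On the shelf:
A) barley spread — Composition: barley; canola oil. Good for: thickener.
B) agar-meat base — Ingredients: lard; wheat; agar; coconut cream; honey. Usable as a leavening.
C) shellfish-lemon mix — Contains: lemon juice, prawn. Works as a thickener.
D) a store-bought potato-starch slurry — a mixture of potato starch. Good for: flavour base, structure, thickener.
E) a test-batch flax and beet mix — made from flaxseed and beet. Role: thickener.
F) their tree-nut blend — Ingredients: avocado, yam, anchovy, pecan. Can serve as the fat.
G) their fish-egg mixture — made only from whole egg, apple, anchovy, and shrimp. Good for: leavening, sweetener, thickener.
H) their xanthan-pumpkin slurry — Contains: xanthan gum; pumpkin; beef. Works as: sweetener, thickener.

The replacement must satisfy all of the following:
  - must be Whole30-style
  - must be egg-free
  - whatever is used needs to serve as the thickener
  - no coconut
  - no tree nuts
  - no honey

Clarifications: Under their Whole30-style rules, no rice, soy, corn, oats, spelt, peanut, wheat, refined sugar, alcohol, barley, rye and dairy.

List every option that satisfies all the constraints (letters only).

A: has barley, so not Whole30-style — out
B: not usable as a thickener; has wheat, so not Whole30-style (and 2 more) — no
C: no honey, no tree nuts — valid
D: works as a thickener, no coconut, no tree nuts — keep
E: every rule checks out — keep
F: not usable as a thickener; has pecan, so not tree-nut-free — reject
G: has whole egg, so not egg-free — out
H: only beef, xanthan gum, and pumpkin; none excluded — keep

C, D, E, H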